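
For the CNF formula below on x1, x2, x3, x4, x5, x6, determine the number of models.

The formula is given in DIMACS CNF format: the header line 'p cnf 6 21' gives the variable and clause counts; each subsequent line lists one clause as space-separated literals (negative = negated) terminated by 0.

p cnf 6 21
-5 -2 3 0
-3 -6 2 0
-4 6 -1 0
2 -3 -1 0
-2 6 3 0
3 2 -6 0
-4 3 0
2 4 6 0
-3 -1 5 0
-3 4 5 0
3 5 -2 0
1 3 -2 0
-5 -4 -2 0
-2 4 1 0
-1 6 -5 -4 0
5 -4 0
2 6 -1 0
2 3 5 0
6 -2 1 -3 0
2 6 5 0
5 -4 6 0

3

There are 2^6 = 64 truth assignments over (x1, x2, x3, x4, x5, x6).
Split on x4. With x4 = True, the clauses containing x4 are satisfied and ¬x4 drops from the rest; 1 of the 2^5 = 32 assignments to the other variables satisfy what remains.
With x4 = False, by the same count on the reduced clause set, 2 assignments work.
Total: 1 + 2 = 3.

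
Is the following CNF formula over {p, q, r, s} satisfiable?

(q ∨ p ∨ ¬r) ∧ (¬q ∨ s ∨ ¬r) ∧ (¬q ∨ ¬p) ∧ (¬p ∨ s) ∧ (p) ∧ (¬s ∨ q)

No, unsatisfiable

The clause (p) is unit, so p = True.
The clause (¬q) is unit, so q = False.
The clause (s) is unit, so s = True.
Now (¬s) is unsatisfied and unit — conflict.
No assignment satisfies every clause.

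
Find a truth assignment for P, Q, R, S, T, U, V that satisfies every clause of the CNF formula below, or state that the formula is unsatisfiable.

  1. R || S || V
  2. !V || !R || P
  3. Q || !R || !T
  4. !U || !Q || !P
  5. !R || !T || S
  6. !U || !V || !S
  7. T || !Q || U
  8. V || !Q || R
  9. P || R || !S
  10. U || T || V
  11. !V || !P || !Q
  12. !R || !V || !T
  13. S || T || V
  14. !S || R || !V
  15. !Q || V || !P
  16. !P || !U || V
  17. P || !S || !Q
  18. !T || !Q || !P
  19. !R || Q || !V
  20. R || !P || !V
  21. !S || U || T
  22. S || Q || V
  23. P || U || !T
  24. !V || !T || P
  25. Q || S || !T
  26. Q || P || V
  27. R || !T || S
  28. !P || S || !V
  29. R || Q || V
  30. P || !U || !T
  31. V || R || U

P: false,  Q: false,  R: false,  S: false,  T: false,  U: true,  V: true

Try R = false.
Try S = false.
From the singleton clause (V), V = true.
From the singleton clause (!P), P = false.
From the singleton clause (!T), T = false.
Try Q = false.
No clause remains; U is free.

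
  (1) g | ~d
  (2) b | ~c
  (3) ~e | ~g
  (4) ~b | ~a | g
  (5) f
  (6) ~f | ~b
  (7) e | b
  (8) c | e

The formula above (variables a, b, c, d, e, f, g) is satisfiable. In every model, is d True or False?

False

Suppose d = 1.
From the singleton clause (g), g = 1.
From the singleton clause (~e), e = 0.
From the singleton clause (f), f = 1.
From the singleton clause (~b), b = 0.
That conflicts with the unit clause (b).
So every satisfying assignment has d = False.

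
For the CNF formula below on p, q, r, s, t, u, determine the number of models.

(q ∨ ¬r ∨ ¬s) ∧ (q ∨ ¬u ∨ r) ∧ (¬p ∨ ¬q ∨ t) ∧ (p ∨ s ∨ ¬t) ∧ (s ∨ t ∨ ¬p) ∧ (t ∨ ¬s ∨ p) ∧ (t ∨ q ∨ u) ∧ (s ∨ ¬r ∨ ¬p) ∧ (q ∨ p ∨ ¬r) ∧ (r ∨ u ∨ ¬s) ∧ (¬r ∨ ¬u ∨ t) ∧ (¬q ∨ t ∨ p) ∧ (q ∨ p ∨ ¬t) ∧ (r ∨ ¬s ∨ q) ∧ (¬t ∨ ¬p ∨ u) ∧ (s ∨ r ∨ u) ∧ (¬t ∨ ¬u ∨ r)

There are 2^6 = 64 truth assignments over (p, q, r, s, t, u).
Split on s. With s = True, the clauses containing s are satisfied and ¬s drops from the rest; 3 of the 2^5 = 32 assignments to the other variables satisfy what remains.
With s = False, by the same count on the reduced clause set, 0 assignments work.
(One model: p=F, q=T, r=T, s=T, t=T, u=F.)
Total: 3 + 0 = 3.

3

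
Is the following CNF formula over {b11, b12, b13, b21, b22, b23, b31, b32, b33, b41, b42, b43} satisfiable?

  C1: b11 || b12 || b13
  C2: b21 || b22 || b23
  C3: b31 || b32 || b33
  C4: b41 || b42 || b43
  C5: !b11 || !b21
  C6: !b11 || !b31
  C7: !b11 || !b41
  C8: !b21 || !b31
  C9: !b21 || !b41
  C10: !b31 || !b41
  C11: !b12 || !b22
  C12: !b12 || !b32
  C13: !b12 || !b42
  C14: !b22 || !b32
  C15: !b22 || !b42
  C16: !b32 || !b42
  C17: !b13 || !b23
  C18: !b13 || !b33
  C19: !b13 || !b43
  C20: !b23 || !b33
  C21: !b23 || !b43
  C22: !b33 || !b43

No, unsatisfiable

Suppose b11 = false.
Suppose b12 = true.
(!b22) alone gives b22 = false.
(!b32) alone gives b32 = false.
(!b42) alone gives b42 = false.
Suppose b21 = true.
(!b31) alone gives b31 = false.
(b33) alone gives b33 = true.
(!b41) alone gives b41 = false.
(b43) alone gives b43 = true.
That conflicts with the unit clause (!b43).
Undo b21 and try b21 = false.
(b23) alone gives b23 = true.
(!b13) alone gives b13 = false.
(!b33) alone gives b33 = false.
(b31) alone gives b31 = true.
(!b41) alone gives b41 = false.
(b43) alone gives b43 = true.
That conflicts with the unit clause (!b43).
Either choice for b21 ends in contradiction.
Undo b12 and try b12 = false.
(b13) alone gives b13 = true.
(!b23) alone gives b23 = false.
(!b33) alone gives b33 = false.
(!b43) alone gives b43 = false.
Suppose b21 = true.
(!b31) alone gives b31 = false.
(b32) alone gives b32 = true.
(!b41) alone gives b41 = false.
(b42) alone gives b42 = true.
That conflicts with the unit clause (!b42).
Undo b21 and try b21 = false.
(b22) alone gives b22 = true.
(!b32) alone gives b32 = false.
(b31) alone gives b31 = true.
(!b41) alone gives b41 = false.
(b42) alone gives b42 = true.
That conflicts with the unit clause (!b42).
Either choice for b21 ends in contradiction.
Either choice for b12 ends in contradiction.
Undo b11 and try b11 = true.
(!b21) alone gives b21 = false.
(!b31) alone gives b31 = false.
(!b41) alone gives b41 = false.
Suppose b22 = true.
(!b12) alone gives b12 = false.
(!b32) alone gives b32 = false.
(b33) alone gives b33 = true.
(!b42) alone gives b42 = false.
(b43) alone gives b43 = true.
That conflicts with the unit clause (!b43).
Undo b22 and try b22 = false.
(b23) alone gives b23 = true.
(!b13) alone gives b13 = false.
(!b33) alone gives b33 = false.
(b32) alone gives b32 = true.
(!b12) alone gives b12 = false.
(!b42) alone gives b42 = false.
(b43) alone gives b43 = true.
That conflicts with the unit clause (!b43).
Either choice for b22 ends in contradiction.
Either choice for b11 ends in contradiction.
No assignment satisfies every clause.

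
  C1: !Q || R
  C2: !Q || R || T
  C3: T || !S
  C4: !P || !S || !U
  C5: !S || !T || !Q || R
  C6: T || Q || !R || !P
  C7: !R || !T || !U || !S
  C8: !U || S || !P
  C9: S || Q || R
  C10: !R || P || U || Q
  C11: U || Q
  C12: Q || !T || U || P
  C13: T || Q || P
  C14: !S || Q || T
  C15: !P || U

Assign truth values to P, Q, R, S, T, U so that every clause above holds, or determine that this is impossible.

P=false, Q=true, R=true, S=false, T=false, U=false

Suppose Q = true.
From the singleton clause (R), R = true.
Suppose T = false.
From the singleton clause (!S), S = false.
Suppose U = false.
From the singleton clause (!P), P = false.
All clauses are satisfied.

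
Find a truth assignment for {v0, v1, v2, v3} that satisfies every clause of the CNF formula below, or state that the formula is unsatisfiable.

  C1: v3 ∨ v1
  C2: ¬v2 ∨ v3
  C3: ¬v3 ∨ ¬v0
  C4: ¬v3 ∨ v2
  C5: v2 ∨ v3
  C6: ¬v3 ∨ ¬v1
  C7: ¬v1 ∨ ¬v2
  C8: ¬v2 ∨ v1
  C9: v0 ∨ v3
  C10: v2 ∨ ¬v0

UNSATISFIABLE

Case v3 = True:
Unit clause (¬v0) forces v0 = False.
Unit clause (v2) forces v2 = True.
Unit clause (¬v1) forces v1 = False.
Now (v1) is unsatisfied and unit — conflict.
That branch fails; take v3 = False instead.
Unit clause (v1) forces v1 = True.
Unit clause (¬v2) forces v2 = False.
Now (v2) is unsatisfied and unit — conflict.
Either choice for v3 ends in contradiction.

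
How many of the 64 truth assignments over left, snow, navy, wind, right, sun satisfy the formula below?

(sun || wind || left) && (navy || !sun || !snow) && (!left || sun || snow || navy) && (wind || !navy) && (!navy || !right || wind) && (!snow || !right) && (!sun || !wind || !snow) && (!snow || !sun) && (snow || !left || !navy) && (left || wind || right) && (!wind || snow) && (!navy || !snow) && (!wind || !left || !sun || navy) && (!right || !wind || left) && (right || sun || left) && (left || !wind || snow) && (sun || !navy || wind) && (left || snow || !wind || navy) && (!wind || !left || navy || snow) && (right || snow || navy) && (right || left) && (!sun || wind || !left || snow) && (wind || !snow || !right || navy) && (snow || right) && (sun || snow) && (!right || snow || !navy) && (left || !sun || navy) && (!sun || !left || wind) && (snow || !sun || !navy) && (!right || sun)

2

There are 2^6 = 64 truth assignments over (left, snow, navy, wind, right, sun).
Split on snow. With snow = true, the clauses containing snow are satisfied and !snow drops from the rest; 2 of the 2^5 = 32 assignments to the other variables satisfy what remains.
With snow = false, by the same count on the reduced clause set, 0 assignments work.
Total: 2 + 0 = 2.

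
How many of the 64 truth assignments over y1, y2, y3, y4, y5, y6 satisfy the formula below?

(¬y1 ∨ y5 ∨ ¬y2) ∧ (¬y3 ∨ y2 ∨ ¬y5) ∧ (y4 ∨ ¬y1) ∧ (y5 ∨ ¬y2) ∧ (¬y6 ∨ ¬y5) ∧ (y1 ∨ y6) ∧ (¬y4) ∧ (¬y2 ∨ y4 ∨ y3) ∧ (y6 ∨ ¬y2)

2

There are 2^6 = 64 truth assignments over (y1, y2, y3, y4, y5, y6).
Split on y4. With y4 = True, the clauses containing y4 are satisfied and ¬y4 drops from the rest; 0 of the 2^5 = 32 assignments to the other variables satisfy what remains.
With y4 = False, by the same count on the reduced clause set, 2 assignments work.
Total: 0 + 2 = 2.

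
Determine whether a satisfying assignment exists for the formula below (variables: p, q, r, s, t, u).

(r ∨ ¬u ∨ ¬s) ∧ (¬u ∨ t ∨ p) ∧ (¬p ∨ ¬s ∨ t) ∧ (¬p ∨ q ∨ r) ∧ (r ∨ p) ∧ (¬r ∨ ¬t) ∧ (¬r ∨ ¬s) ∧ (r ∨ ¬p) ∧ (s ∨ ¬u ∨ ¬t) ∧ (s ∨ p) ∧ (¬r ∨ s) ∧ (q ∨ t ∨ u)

Unsatisfiable

Try r = True.
(¬t) alone gives t = False.
(¬s) alone gives s = False.
But (s) is also a unit clause — contradiction.
Undo r and try r = False.
(p) alone gives p = True.
But (¬p) is also a unit clause — contradiction.
Both values of r lead to a conflict.
No assignment satisfies every clause.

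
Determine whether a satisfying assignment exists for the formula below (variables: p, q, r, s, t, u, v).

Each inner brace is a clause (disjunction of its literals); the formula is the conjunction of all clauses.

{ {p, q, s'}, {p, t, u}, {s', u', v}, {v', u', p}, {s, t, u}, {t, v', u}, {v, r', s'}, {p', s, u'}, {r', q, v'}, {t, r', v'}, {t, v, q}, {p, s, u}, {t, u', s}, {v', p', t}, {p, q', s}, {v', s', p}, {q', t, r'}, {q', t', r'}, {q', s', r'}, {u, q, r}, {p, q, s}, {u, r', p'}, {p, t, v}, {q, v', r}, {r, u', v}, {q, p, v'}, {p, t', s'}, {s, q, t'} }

Satisfiable

Branch on p: set p = 1.
Branch on s: set s = 1.
Branch on u: set u = 1.
(v) alone gives v = 1.
(t) alone gives t = 1.
Branch on r: set r = 0.
(q) alone gives q = 1.
This assignment satisfies each clause.
A satisfying assignment: p=1,  q=1,  r=0,  s=1,  t=1,  u=1,  v=1.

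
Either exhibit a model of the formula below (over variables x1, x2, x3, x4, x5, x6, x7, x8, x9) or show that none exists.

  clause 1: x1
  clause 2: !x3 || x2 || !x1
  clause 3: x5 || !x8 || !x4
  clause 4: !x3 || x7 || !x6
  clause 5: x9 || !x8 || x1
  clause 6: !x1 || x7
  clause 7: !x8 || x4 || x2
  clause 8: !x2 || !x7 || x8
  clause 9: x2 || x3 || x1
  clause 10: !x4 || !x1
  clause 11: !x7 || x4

From the singleton clause (x1), x1 = true.
From the singleton clause (x7), x7 = true.
From the singleton clause (!x4), x4 = false.
But (x4) is also a unit clause — contradiction.

UNSATISFIABLE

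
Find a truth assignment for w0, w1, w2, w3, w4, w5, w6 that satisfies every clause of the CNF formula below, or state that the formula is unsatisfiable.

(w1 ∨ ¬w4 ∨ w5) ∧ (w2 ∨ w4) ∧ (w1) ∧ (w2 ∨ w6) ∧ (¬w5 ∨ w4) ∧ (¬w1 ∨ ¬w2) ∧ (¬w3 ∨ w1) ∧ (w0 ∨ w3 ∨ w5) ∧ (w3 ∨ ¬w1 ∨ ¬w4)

w0=True; w1=True; w2=False; w3=True; w4=True; w5=True; w6=True

(w1) alone gives w1 = True.
(¬w2) alone gives w2 = False.
(w4) alone gives w4 = True.
(w6) alone gives w6 = True.
(w3) alone gives w3 = True.
No clause remains; w0, w5 are free.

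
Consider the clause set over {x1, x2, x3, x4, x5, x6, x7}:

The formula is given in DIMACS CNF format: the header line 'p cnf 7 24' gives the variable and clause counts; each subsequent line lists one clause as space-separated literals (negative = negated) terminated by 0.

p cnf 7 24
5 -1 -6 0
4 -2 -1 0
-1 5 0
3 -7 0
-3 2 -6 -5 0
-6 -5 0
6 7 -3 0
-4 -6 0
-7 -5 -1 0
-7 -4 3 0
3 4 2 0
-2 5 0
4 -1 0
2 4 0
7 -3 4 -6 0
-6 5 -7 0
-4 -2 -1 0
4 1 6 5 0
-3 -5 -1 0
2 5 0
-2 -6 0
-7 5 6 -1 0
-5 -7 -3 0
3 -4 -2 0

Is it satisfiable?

Suppose x1 = False.
Suppose x3 = False.
The clause (¬x7) is unit, so x7 = False.
Suppose x6 = False.
Suppose x4 = True.
The clause (¬x2) is unit, so x2 = False.
The clause (x5) is unit, so x5 = True.
This assignment satisfies each clause.
A satisfying assignment: x1: False,  x2: False,  x3: False,  x4: True,  x5: True,  x6: False,  x7: False.

Satisfiable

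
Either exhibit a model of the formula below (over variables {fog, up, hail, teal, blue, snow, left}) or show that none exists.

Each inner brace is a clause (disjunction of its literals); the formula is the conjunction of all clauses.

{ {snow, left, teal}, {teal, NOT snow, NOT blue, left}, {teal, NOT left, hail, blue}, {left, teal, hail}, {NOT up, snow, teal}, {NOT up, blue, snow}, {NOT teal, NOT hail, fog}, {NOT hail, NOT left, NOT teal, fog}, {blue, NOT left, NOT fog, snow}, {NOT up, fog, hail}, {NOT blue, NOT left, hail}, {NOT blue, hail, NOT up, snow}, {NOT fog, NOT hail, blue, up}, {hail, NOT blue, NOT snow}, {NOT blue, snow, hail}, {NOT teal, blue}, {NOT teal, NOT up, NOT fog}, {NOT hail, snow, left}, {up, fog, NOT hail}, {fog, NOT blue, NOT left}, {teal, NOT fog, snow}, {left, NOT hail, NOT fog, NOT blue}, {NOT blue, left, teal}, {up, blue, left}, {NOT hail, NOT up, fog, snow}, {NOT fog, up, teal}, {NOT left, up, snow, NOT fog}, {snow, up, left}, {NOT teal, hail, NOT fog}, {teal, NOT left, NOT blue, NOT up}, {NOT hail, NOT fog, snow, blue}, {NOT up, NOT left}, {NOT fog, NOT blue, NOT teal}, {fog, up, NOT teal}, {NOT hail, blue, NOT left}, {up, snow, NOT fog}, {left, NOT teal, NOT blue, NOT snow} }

fog ↦ true,  up ↦ true,  hail ↦ true,  teal ↦ false,  blue ↦ false,  snow ↦ true,  left ↦ false

Suppose teal = false.
Suppose snow = true.
Suppose blue = false.
Suppose left = false.
(hail) alone gives hail = true.
(up) alone gives up = true.
All clauses hold; fog can take either value.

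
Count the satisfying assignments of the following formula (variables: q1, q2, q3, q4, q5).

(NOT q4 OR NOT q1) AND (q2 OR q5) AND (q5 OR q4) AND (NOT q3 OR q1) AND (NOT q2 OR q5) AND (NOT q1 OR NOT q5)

There are 2^5 = 32 truth assignments over (q1, q2, q3, q4, q5).
Split on q4. With q4 = true, the clauses containing q4 are satisfied and NOT q4 drops from the rest; 2 of the 2^4 = 16 assignments to the other variables satisfy what remains.
With q4 = false, by the same count on the reduced clause set, 2 assignments work.
Total: 2 + 2 = 4.

4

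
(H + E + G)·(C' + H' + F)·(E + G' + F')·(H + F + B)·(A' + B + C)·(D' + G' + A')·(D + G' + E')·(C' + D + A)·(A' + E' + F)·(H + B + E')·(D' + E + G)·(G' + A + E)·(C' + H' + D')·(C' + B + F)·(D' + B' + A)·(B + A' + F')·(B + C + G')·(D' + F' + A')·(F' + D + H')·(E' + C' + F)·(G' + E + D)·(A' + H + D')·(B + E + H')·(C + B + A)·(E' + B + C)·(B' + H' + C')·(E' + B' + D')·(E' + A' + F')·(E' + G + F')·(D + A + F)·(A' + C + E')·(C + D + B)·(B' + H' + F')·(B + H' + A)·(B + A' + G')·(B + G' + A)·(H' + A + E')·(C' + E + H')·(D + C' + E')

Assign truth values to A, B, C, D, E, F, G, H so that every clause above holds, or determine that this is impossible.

Case H = 1:
Case C = 0:
Case A = 1:
(B) alone gives B = 1.
(E') alone gives E = 0.
(F') alone gives F = 0.
Case D = 0:
(G') alone gives G = 0.
This assignment satisfies each clause.

A: 1,  B: 1,  C: 0,  D: 0,  E: 0,  F: 0,  G: 0,  H: 1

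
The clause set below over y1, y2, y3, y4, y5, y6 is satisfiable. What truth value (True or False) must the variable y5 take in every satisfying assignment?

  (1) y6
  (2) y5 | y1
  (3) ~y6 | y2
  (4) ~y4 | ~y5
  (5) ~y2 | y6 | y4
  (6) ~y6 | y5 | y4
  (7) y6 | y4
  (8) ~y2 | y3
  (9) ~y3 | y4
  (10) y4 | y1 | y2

Suppose y5 = 1.
The clause (y6) is unit, so y6 = 1.
The clause (y2) is unit, so y2 = 1.
The clause (~y4) is unit, so y4 = 0.
The clause (y3) is unit, so y3 = 1.
Now (~y3) is unsatisfied and unit — conflict.
So every satisfying assignment has y5 = False.

False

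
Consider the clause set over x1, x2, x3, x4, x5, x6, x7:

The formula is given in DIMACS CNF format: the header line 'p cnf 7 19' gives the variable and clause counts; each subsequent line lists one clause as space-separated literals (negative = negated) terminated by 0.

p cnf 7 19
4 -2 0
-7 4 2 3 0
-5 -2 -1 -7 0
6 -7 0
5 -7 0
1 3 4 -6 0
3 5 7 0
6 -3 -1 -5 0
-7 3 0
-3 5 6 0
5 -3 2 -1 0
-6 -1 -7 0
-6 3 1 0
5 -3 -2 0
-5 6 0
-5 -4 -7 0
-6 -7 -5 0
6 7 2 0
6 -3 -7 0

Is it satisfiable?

Try x4 = True.
Try x6 = True.
Try x5 = True.
From the singleton clause (¬x7), x7 = False.
Try x3 = True.
All clauses hold; x1, x2 can take either value.
A satisfying assignment: x1 ↦ True,  x2 ↦ True,  x3 ↦ True,  x4 ↦ True,  x5 ↦ True,  x6 ↦ True,  x7 ↦ False.

Yes, satisfiable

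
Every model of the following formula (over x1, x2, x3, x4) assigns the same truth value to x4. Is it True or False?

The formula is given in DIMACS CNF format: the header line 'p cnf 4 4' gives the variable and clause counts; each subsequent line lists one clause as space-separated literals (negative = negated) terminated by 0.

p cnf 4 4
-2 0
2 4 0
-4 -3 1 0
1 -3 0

Suppose x4 = False.
The clause (¬x2) is unit, so x2 = False.
That conflicts with the unit clause (x2).
So every satisfying assignment has x4 = True.

True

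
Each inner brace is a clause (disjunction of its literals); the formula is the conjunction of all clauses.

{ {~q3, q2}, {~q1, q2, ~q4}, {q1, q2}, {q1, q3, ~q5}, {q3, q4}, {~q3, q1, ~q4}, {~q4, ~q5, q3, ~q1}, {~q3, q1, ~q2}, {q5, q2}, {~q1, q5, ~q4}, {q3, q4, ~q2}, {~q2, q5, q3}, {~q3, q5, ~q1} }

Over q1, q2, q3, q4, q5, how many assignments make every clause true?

There are 2^5 = 32 truth assignments over (q1, q2, q3, q4, q5).
Split on q1. With q1 = 1, the clauses containing q1 are satisfied and ~q1 drops from the rest; 2 of the 2^4 = 16 assignments to the other variables satisfy what remains.
With q1 = 0, by the same count on the reduced clause set, 0 assignments work.
(One model: q1=T, q2=T, q3=T, q4=F, q5=T.)
Total: 2 + 0 = 2.

2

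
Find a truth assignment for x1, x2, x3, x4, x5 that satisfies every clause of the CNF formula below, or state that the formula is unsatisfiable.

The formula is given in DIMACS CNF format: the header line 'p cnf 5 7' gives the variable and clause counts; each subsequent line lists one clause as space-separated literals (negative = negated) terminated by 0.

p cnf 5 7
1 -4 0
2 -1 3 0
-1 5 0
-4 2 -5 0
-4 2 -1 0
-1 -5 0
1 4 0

UNSATISFIABLE

Branch on x1: set x1 = True.
The clause (x5) is unit, so x5 = True.
But (¬x5) is also a unit clause — contradiction.
Backtrack on x1: now try x1 = False.
The clause (¬x4) is unit, so x4 = False.
But (x4) is also a unit clause — contradiction.
Both values of x1 lead to a conflict.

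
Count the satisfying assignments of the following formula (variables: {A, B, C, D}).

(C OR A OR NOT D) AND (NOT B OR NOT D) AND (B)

There are 2^4 = 16 truth assignments over (A, B, C, D).
Split on D. With D = true, the clauses containing D are satisfied and NOT D drops from the rest; 0 of the 2^3 = 8 assignments to the other variables satisfy what remains.
With D = false, by the same count on the reduced clause set, 4 assignments work.
(One model: A=F, B=T, C=F, D=F.)
Total: 0 + 4 = 4.

4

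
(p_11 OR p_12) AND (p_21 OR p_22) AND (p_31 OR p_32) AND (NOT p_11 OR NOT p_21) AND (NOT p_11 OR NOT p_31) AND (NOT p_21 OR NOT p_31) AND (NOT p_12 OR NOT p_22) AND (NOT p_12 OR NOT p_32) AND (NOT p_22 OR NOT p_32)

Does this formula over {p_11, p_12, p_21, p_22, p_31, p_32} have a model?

Case p_11 = true:
From the singleton clause (NOT p_21), p_21 = false.
From the singleton clause (p_22), p_22 = true.
From the singleton clause (NOT p_31), p_31 = false.
From the singleton clause (p_32), p_32 = true.
That conflicts with the unit clause (NOT p_32).
Undo p_11 and try p_11 = false.
From the singleton clause (p_12), p_12 = true.
From the singleton clause (NOT p_22), p_22 = false.
From the singleton clause (p_21), p_21 = true.
From the singleton clause (NOT p_31), p_31 = false.
From the singleton clause (p_32), p_32 = true.
That conflicts with the unit clause (NOT p_32).
Both values of p_11 lead to a conflict.
No assignment satisfies every clause.

Unsatisfiable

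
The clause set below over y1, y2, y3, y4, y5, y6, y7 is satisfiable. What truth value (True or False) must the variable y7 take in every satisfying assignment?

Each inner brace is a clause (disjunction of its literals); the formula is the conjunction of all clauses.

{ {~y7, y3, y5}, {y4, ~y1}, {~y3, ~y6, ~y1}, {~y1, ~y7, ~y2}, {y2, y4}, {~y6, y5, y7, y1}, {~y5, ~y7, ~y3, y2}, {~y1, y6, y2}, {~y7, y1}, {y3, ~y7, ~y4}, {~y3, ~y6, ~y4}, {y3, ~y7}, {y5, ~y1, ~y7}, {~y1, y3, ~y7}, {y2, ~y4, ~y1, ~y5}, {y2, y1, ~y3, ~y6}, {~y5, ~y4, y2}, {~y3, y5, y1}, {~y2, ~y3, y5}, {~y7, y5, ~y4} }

False

Suppose y7 = 1.
The clause (y1) is unit, so y1 = 1.
The clause (y4) is unit, so y4 = 1.
The clause (~y2) is unit, so y2 = 0.
The clause (y6) is unit, so y6 = 1.
The clause (~y3) is unit, so y3 = 0.
Now (y3) is unsatisfied and unit — conflict.
So every satisfying assignment has y7 = False.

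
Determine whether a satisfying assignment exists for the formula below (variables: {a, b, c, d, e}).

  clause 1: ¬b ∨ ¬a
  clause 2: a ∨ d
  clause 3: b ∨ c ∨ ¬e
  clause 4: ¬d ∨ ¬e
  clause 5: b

The clause (b) is unit, so b = True.
The clause (¬a) is unit, so a = False.
The clause (d) is unit, so d = True.
The clause (¬e) is unit, so e = False.
No clause remains; c is free.
A satisfying assignment: a: False, b: True, c: False, d: True, e: False.

Yes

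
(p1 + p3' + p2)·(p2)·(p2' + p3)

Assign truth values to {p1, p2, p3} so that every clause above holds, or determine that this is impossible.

p1: 1,  p2: 1,  p3: 1

(p2) alone gives p2 = 1.
(p3) alone gives p3 = 1.
Every clause is now satisfied; p1 is unconstrained.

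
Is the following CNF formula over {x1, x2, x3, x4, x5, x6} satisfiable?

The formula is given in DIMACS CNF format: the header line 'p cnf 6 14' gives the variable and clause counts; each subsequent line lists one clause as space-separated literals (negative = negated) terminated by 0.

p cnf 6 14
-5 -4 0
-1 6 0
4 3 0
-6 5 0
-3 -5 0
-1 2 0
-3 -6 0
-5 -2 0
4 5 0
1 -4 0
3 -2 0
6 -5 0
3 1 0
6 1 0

Unsatisfiable

Case x5 = False:
Unit clause (¬x6) forces x6 = False.
Unit clause (¬x1) forces x1 = False.
That conflicts with the unit clause (x1).
That branch fails; take x5 = True instead.
Unit clause (¬x4) forces x4 = False.
Unit clause (x3) forces x3 = True.
That conflicts with the unit clause (¬x3).
Both values of x5 lead to a conflict.
No assignment satisfies every clause.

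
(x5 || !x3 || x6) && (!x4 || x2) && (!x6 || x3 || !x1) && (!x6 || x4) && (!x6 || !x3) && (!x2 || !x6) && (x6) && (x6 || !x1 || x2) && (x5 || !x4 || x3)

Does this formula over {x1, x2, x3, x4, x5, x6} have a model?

No, unsatisfiable

(x6) alone gives x6 = true.
(x4) alone gives x4 = true.
(x2) alone gives x2 = true.
Now (!x2) is unsatisfied and unit — conflict.
No assignment satisfies every clause.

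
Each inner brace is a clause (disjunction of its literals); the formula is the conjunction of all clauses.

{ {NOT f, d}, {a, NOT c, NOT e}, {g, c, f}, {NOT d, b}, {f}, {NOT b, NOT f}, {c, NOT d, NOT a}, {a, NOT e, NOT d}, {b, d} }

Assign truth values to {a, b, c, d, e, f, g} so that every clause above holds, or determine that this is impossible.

From the singleton clause (f), f = true.
From the singleton clause (d), d = true.
From the singleton clause (b), b = true.
But (NOT b) is also a unit clause — contradiction.

UNSATISFIABLE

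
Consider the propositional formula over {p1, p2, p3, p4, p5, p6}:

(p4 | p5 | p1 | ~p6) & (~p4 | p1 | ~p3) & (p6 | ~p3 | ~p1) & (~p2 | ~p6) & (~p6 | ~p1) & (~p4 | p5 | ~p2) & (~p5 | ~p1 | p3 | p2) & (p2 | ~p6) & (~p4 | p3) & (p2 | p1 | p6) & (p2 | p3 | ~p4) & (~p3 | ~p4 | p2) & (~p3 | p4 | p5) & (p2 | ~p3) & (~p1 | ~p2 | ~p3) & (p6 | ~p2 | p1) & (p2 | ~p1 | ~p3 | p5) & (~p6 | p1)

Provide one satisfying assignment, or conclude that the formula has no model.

Suppose p2 = 0.
From the singleton clause (~p6), p6 = 0.
From the singleton clause (p1), p1 = 1.
From the singleton clause (~p3), p3 = 0.
From the singleton clause (~p5), p5 = 0.
From the singleton clause (~p4), p4 = 0.
This assignment satisfies each clause.

p1 ↦ 1; p2 ↦ 0; p3 ↦ 0; p4 ↦ 0; p5 ↦ 0; p6 ↦ 0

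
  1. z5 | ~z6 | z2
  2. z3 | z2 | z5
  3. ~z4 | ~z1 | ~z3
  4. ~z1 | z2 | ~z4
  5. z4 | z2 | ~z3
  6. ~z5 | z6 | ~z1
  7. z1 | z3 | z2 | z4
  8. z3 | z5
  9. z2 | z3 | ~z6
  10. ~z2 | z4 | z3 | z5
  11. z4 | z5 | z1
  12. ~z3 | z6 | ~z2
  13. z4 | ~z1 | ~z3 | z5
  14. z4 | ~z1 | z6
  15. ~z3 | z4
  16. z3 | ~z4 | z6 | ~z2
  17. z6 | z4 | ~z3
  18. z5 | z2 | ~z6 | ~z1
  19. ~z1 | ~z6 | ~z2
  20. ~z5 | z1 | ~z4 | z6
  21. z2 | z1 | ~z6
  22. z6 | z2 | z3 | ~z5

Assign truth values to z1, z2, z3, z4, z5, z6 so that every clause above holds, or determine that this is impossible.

Suppose z3 = 1.
From the singleton clause (z4), z4 = 1.
From the singleton clause (~z1), z1 = 0.
Suppose z6 = 0.
From the singleton clause (~z2), z2 = 0.
From the singleton clause (~z5), z5 = 0.
Every clause now holds.

z1=0, z2=0, z3=1, z4=1, z5=0, z6=0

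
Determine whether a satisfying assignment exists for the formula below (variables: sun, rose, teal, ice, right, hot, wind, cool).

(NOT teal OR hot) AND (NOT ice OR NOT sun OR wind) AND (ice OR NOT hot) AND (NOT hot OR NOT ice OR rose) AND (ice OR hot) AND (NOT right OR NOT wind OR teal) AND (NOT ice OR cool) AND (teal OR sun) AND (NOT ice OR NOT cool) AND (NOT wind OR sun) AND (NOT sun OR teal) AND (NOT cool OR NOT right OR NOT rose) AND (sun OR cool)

Case teal = false:
(sun) alone gives sun = true.
Now (NOT sun) is unsatisfied and unit — conflict.
That branch fails; take teal = true instead.
(hot) alone gives hot = true.
(ice) alone gives ice = true.
(rose) alone gives rose = true.
(cool) alone gives cool = true.
Now (NOT cool) is unsatisfied and unit — conflict.
Either choice for teal ends in contradiction.
No assignment satisfies every clause.

No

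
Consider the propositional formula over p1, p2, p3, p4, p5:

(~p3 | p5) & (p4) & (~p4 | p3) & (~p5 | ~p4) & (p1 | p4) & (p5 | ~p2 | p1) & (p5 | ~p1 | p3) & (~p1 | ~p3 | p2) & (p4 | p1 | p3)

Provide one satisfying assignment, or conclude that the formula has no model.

The clause (p4) is unit, so p4 = 1.
The clause (p3) is unit, so p3 = 1.
The clause (p5) is unit, so p5 = 1.
But (~p5) is also a unit clause — contradiction.

UNSATISFIABLE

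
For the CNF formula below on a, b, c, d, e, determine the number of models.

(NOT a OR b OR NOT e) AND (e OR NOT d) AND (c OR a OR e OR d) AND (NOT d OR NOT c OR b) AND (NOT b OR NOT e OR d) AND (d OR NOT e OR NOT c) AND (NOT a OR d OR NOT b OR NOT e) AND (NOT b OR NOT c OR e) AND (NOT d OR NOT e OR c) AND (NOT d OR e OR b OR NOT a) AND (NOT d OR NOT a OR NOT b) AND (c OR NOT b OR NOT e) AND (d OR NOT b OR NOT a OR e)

5

There are 2^5 = 32 truth assignments over (a, b, c, d, e).
Split on d. With d = true, the clauses containing d are satisfied and NOT d drops from the rest; 1 of the 2^4 = 16 assignments to the other variables satisfy what remains.
With d = false, by the same count on the reduced clause set, 4 assignments work.
(One model: a=F, b=F, c=F, d=F, e=T.)
Total: 1 + 4 = 5.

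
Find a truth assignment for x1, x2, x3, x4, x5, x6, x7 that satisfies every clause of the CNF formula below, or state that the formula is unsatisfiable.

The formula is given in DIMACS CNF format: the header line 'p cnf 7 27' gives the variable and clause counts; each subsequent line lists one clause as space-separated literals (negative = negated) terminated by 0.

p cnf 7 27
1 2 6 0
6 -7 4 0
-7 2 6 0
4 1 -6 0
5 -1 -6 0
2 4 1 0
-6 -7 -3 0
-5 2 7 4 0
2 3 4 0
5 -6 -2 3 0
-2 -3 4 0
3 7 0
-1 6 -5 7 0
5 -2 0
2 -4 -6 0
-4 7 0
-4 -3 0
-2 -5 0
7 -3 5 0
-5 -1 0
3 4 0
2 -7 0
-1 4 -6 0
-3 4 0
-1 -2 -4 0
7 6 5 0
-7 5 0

UNSATISFIABLE

Case x3 = True:
From the singleton clause (¬x4), x4 = False.
That conflicts with the unit clause (x4).
Undo x3 and try x3 = False.
From the singleton clause (x7), x7 = True.
From the singleton clause (x4), x4 = True.
From the singleton clause (x2), x2 = True.
From the singleton clause (x5), x5 = True.
That conflicts with the unit clause (¬x5).
Both values of x3 lead to a conflict.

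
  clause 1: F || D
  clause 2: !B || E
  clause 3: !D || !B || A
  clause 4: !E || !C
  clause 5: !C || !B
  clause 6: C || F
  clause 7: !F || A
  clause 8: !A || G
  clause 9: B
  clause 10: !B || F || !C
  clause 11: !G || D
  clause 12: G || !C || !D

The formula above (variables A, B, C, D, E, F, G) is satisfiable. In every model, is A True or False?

Suppose A = false.
From the singleton clause (!F), F = false.
From the singleton clause (D), D = true.
From the singleton clause (!B), B = false.
That conflicts with the unit clause (B).
So every satisfying assignment has A = True.

True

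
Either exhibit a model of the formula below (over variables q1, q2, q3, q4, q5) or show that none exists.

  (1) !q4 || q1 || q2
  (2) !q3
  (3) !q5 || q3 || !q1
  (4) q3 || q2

The clause (!q3) is unit, so q3 = false.
The clause (q2) is unit, so q2 = true.
Branch on q5: set q5 = false.
All clauses hold; q1, q4 can take either value.

q1: true, q2: true, q3: false, q4: true, q5: false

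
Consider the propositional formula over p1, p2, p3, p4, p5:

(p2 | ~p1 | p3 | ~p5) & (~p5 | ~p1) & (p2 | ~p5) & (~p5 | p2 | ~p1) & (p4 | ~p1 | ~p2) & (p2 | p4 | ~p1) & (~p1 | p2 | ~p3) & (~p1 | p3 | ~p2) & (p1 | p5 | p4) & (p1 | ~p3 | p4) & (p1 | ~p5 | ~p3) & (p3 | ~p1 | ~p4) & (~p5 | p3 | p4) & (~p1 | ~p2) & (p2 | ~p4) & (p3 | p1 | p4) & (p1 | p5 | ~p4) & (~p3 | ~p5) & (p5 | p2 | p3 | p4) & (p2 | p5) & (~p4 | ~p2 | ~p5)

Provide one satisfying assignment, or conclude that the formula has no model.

Case p5 = 0:
From the singleton clause (p2), p2 = 1.
From the singleton clause (~p1), p1 = 0.
From the singleton clause (p4), p4 = 1.
That conflicts with the unit clause (~p4).
Undo p5 and try p5 = 1.
From the singleton clause (~p1), p1 = 0.
From the singleton clause (p2), p2 = 1.
From the singleton clause (~p3), p3 = 0.
From the singleton clause (p4), p4 = 1.
That conflicts with the unit clause (~p4).
Both values of p5 lead to a conflict.

UNSATISFIABLE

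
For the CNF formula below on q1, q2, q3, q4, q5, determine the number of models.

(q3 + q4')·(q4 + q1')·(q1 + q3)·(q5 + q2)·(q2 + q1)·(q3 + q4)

There are 2^5 = 32 truth assignments over (q1, q2, q3, q4, q5).
Split on q4. With q4 = 1, the clauses containing q4 are satisfied and q4' drops from the rest; 5 of the 2^4 = 16 assignments to the other variables satisfy what remains.
With q4 = 0, by the same count on the reduced clause set, 2 assignments work.
Total: 5 + 2 = 7.

7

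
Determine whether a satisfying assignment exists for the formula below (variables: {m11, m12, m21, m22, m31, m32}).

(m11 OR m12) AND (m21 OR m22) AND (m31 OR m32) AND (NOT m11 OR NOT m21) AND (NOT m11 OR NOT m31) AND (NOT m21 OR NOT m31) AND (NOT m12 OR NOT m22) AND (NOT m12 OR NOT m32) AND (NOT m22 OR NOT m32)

No, unsatisfiable

Branch on m11: set m11 = true.
(NOT m21) alone gives m21 = false.
(m22) alone gives m22 = true.
(NOT m31) alone gives m31 = false.
(m32) alone gives m32 = true.
That conflicts with the unit clause (NOT m32).
Backtrack on m11: now try m11 = false.
(m12) alone gives m12 = true.
(NOT m22) alone gives m22 = false.
(m21) alone gives m21 = true.
(NOT m31) alone gives m31 = false.
(m32) alone gives m32 = true.
That conflicts with the unit clause (NOT m32).
Neither m11 = true nor m11 = false works.
No assignment satisfies every clause.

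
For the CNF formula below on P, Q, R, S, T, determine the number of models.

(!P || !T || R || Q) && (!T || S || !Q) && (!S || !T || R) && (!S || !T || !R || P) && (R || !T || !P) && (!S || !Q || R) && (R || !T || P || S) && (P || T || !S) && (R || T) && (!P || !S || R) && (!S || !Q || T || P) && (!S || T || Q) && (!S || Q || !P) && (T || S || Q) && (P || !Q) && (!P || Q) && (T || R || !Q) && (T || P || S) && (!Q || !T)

3

There are 2^5 = 32 truth assignments over (P, Q, R, S, T).
Split on R. With R = true, the clauses containing R are satisfied and !R drops from the rest; 3 of the 2^4 = 16 assignments to the other variables satisfy what remains.
With R = false, by the same count on the reduced clause set, 0 assignments work.
(One model: P=F, Q=F, R=T, S=F, T=T.)
Total: 3 + 0 = 3.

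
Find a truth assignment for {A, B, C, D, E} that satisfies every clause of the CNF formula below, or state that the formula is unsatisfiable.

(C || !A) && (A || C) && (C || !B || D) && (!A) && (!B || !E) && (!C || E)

From the singleton clause (!A), A = false.
From the singleton clause (C), C = true.
From the singleton clause (E), E = true.
From the singleton clause (!B), B = false.
All clauses hold; D can take either value.

A ↦ false; B ↦ false; C ↦ true; D ↦ false; E ↦ true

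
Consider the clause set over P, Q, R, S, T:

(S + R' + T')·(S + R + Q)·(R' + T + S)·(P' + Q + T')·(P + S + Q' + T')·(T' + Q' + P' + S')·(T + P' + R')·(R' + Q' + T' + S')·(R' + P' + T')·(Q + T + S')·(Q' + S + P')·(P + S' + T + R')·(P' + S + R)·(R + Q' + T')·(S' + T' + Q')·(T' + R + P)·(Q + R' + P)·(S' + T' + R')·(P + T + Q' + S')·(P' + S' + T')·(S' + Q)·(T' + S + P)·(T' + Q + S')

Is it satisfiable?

Try S = 0.
Try R = 0.
From the singleton clause (Q), Q = 1.
From the singleton clause (P'), P = 0.
From the singleton clause (T'), T = 0.
This assignment satisfies each clause.
A satisfying assignment: P=0; Q=1; R=0; S=0; T=0.

Yes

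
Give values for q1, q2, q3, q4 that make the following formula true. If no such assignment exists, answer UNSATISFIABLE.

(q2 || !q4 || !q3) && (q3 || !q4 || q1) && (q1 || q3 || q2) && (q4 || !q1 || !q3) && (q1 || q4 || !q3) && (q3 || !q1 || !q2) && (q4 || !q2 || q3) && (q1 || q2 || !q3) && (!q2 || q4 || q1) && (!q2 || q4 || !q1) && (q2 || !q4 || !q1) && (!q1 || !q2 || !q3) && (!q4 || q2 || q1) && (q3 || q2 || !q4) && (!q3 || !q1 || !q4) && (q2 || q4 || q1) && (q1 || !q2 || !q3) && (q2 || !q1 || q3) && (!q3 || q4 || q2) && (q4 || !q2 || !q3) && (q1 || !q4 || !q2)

UNSATISFIABLE

Try q2 = true.
Try q3 = true.
(!q1) alone gives q1 = false.
Now (q1) is unsatisfied and unit — conflict.
So q3 must be the other value — set q3 = false.
(!q1) alone gives q1 = false.
(!q4) alone gives q4 = false.
Now (q4) is unsatisfied and unit — conflict.
Both values of q3 lead to a conflict.
So q2 must be the other value — set q2 = false.
Try q4 = false.
(q1) alone gives q1 = true.
(!q3) alone gives q3 = false.
Now (q3) is unsatisfied and unit — conflict.
So q4 must be the other value — set q4 = true.
(!q3) alone gives q3 = false.
Now (q3) is unsatisfied and unit — conflict.
Both values of q4 lead to a conflict.
Both values of q2 lead to a conflict.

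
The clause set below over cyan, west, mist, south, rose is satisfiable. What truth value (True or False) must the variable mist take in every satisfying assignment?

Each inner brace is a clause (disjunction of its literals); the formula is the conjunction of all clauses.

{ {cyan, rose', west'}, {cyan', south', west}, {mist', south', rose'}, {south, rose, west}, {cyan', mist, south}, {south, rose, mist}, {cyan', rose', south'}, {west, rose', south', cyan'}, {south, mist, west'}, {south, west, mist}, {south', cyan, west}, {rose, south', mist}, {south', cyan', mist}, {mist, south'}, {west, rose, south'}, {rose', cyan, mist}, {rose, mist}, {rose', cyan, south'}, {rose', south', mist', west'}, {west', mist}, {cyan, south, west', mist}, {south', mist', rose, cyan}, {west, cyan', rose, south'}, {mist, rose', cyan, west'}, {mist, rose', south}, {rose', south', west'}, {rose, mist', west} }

True

Suppose mist = 0.
(south') alone gives south = 0.
(cyan') alone gives cyan = 0.
(rose) alone gives rose = 1.
That conflicts with the unit clause (rose').
So every satisfying assignment has mist = True.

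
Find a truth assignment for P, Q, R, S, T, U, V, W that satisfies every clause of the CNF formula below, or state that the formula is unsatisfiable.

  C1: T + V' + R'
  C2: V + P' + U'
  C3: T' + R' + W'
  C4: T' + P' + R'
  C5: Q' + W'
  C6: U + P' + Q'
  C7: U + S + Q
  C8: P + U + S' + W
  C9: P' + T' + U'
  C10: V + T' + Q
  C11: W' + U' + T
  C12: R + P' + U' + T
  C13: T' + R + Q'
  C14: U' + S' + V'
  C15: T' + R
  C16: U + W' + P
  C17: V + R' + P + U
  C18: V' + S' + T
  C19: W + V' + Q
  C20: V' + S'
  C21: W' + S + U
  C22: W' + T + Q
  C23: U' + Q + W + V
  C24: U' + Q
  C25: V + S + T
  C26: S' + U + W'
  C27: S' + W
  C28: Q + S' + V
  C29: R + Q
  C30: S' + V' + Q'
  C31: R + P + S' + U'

P: 0,  Q: 1,  R: 0,  S: 0,  T: 0,  U: 1,  V: 1,  W: 0

Branch on Q: set Q = 1.
The clause (W') is unit, so W = 0.
The clause (S') is unit, so S = 0.
Branch on U: set U = 1.
Branch on V: set V = 1.
Branch on T: set T = 0.
The clause (R') is unit, so R = 0.
The clause (P') is unit, so P = 0.
All clauses are satisfied.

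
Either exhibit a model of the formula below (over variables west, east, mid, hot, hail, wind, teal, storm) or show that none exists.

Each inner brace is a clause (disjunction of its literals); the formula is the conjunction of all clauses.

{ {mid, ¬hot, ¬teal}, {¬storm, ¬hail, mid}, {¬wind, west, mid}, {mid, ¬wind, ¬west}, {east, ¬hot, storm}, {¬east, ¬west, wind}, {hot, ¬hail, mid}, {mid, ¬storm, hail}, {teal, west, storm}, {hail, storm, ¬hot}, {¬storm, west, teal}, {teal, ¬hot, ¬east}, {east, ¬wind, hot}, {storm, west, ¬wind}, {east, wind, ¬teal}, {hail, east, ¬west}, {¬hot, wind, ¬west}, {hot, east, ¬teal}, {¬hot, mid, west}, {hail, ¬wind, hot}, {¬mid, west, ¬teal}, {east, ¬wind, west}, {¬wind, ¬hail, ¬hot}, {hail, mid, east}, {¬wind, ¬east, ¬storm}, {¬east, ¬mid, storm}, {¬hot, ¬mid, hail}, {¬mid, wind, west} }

west=True,  east=False,  mid=True,  hot=False,  hail=True,  wind=False,  teal=False,  storm=False

Try mid = True.
Try west = True.
Try east = False.
Unit clause (hail) forces hail = True.
Try hot = False.
Unit clause (¬wind) forces wind = False.
Unit clause (¬teal) forces teal = False.
Every clause is now satisfied; storm is unconstrained.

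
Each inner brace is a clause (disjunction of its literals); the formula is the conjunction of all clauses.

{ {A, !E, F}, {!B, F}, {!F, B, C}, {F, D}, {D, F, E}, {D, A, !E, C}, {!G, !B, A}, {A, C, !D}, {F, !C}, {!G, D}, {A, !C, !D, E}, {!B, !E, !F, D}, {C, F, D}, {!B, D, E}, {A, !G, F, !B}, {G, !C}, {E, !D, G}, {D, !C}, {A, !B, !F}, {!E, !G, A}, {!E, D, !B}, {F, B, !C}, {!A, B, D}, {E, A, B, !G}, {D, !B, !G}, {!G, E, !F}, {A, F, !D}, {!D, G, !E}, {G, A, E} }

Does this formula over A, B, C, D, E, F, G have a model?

Branch on B: set B = true.
From the singleton clause (F), F = true.
From the singleton clause (A), A = true.
Branch on G: set G = true.
From the singleton clause (D), D = true.
From the singleton clause (E), E = true.
Every clause is now satisfied; C is unconstrained.
A satisfying assignment: A=true,  B=true,  C=false,  D=true,  E=true,  F=true,  G=true.

Satisfiable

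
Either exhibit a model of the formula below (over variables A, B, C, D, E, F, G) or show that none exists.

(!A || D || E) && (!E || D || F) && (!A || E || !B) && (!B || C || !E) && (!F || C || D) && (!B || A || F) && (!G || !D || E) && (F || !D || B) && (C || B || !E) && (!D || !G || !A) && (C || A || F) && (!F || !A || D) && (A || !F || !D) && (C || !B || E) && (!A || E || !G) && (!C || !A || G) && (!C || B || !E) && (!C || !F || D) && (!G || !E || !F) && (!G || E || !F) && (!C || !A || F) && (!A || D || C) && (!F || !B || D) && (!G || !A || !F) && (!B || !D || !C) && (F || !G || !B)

A=true; B=false; C=false; D=true; E=false; F=true; G=false

Case A = true:
Case D = true:
(!G) alone gives G = false.
(!C) alone gives C = false.
Case E = false:
(!B) alone gives B = false.
(F) alone gives F = true.
All clauses are satisfied.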